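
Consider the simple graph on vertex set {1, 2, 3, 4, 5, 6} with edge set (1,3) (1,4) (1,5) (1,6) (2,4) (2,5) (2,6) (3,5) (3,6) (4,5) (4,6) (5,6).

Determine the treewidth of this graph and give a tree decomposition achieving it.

Treewidth 3.
One optimal decomposition is:
Bags: B1 = {1, 4, 5, 6}  B2 = {2, 4, 5, 6}  B3 = {1, 3, 5, 6}
Tree: B1–B2, B1–B3

Each bag holds 4 vertices, so the decomposition has width 3, which upper-bounds the treewidth. For the lower bound, the 4 vertices {1, 3, 5, 6} are pairwise adjacent, and any tree decomposition puts a clique entirely inside one bag — forcing width ≥ 3. Combining the bounds, tw(G) = 3.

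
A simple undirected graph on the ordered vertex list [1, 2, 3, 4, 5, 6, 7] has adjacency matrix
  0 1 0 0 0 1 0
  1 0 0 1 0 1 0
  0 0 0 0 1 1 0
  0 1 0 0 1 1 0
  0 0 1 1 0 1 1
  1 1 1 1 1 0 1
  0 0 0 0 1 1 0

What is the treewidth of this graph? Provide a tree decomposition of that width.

Treewidth 2.
One optimal decomposition is:
Bags: B1 = {5, 6, 7}  B2 = {4, 5, 6}  B3 = {2, 4, 6}  B4 = {3, 5, 6}  B5 = {1, 2, 6}
Tree: B1–B2, B2–B3, B2–B4, B3–B5

Every bag has size at most 3, so the width is 3 − 1 = 2 and tw(G) ≤ 2. Conversely, {1, 2, 6} is a clique of size 3, and the vertices of any clique must share a bag in every tree decomposition; so some bag has ≥ 3 vertices and tw(G) ≥ 2. Therefore the treewidth is 2.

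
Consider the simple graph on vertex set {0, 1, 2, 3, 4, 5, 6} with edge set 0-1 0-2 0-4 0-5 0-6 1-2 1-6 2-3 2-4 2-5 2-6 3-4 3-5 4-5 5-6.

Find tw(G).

A width-3 tree decomposition is:
Bags: B1 = {0, 2, 4, 5}  B2 = {2, 3, 4, 5}  B3 = {0, 2, 5, 6}  B4 = {0, 1, 2, 6}
Tree: B1–B2, B1–B3, B3–B4
Every bag has size at most 4, so the width is 4 − 1 = 3 and tw(G) ≤ 3. Conversely, {0, 1, 2, 6} is a clique of size 4, and the vertices of any clique must share a bag in every tree decomposition; so some bag has ≥ 4 vertices and tw(G) ≥ 3. The upper and lower bounds meet at 3, so that is the treewidth.

3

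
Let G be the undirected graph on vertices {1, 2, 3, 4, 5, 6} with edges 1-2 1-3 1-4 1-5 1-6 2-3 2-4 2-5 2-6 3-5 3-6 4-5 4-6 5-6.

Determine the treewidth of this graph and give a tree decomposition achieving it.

The largest bag has 5 vertices, giving width 4; this decomposition certifies tw(G) ≤ 4. On the other hand G contains the 5-clique {1, 2, 3, 5, 6}. A clique must lie in a single bag of any decomposition, so no decomposition can have width below 4. Hence tw(G) = 4 exactly.

Treewidth 4.
Bags: B1 = {1, 2, 3, 5, 6}  B2 = {1, 2, 4, 5, 6}
Tree: B1–B2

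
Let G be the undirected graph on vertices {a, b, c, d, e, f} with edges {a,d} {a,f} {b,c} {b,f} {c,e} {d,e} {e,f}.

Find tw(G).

2

A width-2 tree decomposition is:
Bags: B1 = {b, c, f}  B2 = {c, e, f}  B3 = {a, e, f}  B4 = {a, d, e}
Tree: B1–B2, B2–B3, B3–B4
The largest bag has 3 vertices, giving width 2; this decomposition certifies tw(G) ≤ 2. For the lower bound, G contains the cycle b–c–e–f–b, so G is not a forest; only forests have treewidth ≤ 1, hence tw(G) ≥ 2. Combining the bounds, tw(G) = 2.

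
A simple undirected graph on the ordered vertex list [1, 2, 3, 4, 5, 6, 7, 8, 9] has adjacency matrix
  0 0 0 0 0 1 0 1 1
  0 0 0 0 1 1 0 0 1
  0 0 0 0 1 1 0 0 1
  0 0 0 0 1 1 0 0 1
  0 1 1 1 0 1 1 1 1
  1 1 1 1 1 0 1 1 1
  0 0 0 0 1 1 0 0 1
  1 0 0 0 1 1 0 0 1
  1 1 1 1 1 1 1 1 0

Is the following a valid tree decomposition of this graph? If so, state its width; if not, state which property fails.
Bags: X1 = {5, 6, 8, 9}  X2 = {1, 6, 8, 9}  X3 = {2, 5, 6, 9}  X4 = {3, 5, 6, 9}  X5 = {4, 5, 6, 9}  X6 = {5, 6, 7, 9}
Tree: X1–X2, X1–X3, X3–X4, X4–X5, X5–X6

Yes; width 3.

Vertex coverage: the bags together contain {1, 2, 3, 4, 5, 6, 7, 8, 9}, the full vertex set. Edge coverage: each edge of G has both endpoints in at least one bag. Running intersection: for every vertex, the bags containing it form a connected subtree. All three properties hold, so this is a valid tree decomposition of width max|bag| − 1 = 3, and hence tw(G) ≤ 3.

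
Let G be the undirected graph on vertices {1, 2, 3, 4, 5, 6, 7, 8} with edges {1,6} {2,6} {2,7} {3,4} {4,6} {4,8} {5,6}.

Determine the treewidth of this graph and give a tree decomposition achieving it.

Treewidth 1.
One such decomposition:
Bags: B1 = {4, 6}  B2 = {4, 8}  B3 = {5, 6}  B4 = {2, 6}  B5 = {3, 4}  B6 = {2, 7}  B7 = {1, 6}
Tree: B1–B2, B1–B3, B3–B4, B2–B5, B4–B6, B1–B7

The largest bag has 2 vertices, giving width 1; this decomposition certifies tw(G) ≤ 1. Since G has at least one edge (e.g. 6–4), it is not an edgeless graph, so tw(G) ≥ 1. Therefore the treewidth is 1.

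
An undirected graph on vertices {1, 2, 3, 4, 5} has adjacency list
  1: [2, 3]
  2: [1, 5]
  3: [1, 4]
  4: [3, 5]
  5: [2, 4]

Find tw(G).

A width-2 tree decomposition is:
Bags: B1 = {2, 4, 5}  B2 = {1, 2, 4}  B3 = {1, 3, 4}
Tree: B1–B2, B2–B3
Every bag has size at most 3, so the width is 3 − 1 = 2 and tw(G) ≤ 2. Since 4–5–2–1–3–4 is a cycle in G, G is not acyclic. Forests are exactly the graphs of treewidth ≤ 1, so tw(G) ≥ 2. Hence tw(G) = 2 exactly.

2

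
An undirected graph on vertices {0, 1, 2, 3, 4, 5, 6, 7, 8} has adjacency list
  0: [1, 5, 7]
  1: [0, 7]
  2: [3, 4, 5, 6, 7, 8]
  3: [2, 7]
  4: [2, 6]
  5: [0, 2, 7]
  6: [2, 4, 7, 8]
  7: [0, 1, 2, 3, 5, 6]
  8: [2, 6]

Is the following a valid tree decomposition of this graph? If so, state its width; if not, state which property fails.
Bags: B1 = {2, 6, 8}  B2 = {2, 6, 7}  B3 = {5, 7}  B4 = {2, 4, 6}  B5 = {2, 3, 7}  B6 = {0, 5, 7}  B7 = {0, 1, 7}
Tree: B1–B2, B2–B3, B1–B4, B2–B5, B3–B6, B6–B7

A tree decomposition must satisfy three properties: every vertex lies in some bag; for every edge, both endpoints lie together in some bag; and for every vertex, the bags containing it form a connected subtree. Here edge (2,5) lies in no bag, so the decomposition is invalid.

No — edge (2,5) lies in no bag.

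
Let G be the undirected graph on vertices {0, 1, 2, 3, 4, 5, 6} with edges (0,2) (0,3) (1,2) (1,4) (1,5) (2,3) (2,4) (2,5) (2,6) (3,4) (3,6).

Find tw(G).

2

A width-2 tree decomposition is:
Bags: B1 = {2, 3, 4}  B2 = {2, 3, 6}  B3 = {1, 2, 4}  B4 = {0, 2, 3}  B5 = {1, 2, 5}
Tree: B1–B2, B1–B3, B2–B4, B3–B5
Every bag has size at most 3, so the width is 3 − 1 = 2 and tw(G) ≤ 2. On the other hand G contains the 3-clique {1, 2, 4}. A clique must lie in a single bag of any decomposition, so no decomposition can have width below 2. Combining the bounds, tw(G) = 2.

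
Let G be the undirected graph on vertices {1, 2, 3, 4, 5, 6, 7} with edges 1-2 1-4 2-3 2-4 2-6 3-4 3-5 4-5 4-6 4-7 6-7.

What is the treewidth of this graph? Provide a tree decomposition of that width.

The largest bag has 3 vertices, giving width 2; this decomposition certifies tw(G) ≤ 2. For the lower bound, the 3 vertices {1, 2, 4} are pairwise adjacent, and any tree decomposition puts a clique entirely inside one bag — forcing width ≥ 2. Hence tw(G) = 2 exactly.

Treewidth 2.
One optimal decomposition is:
Bags: B1 = {2, 4, 6}  B2 = {2, 3, 4}  B3 = {4, 6, 7}  B4 = {3, 4, 5}  B5 = {1, 2, 4}
Tree: B1–B2, B1–B3, B2–B4, B2–B5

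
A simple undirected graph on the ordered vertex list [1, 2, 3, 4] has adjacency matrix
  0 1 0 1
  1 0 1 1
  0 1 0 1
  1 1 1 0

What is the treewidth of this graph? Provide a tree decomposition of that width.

Treewidth 2.
One such decomposition:
Bags: B1 = {2, 3, 4}  B2 = {1, 2, 4}
Tree: B1–B2

Each bag holds 3 vertices, so the decomposition has width 2, which upper-bounds the treewidth. On the other hand G contains the 3-clique {1, 2, 4}. A clique must lie in a single bag of any decomposition, so no decomposition can have width below 2. Combining the bounds, tw(G) = 2.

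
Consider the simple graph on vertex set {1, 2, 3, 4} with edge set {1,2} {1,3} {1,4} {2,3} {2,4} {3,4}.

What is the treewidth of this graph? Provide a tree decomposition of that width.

A single bag containing all 4 vertices is trivially a valid decomposition of width 3. Conversely, {1, 2, 3, 4} is a clique of size 4, and the vertices of any clique must share a bag in every tree decomposition; so some bag has ≥ 4 vertices and tw(G) ≥ 3. Combining the bounds, tw(G) = 3.

Treewidth 3.
One optimal decomposition is:
Bags: B1 = {1, 2, 3, 4}
Tree: (single bag)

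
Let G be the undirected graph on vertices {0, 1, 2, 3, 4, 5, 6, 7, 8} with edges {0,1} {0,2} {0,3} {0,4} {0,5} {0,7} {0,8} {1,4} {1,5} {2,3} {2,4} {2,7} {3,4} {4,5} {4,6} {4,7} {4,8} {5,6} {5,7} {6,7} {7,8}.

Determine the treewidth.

A width-3 tree decomposition is:
Bags: B1 = {0, 2, 4, 7}  B2 = {0, 4, 5, 7}  B3 = {0, 1, 4, 5}  B4 = {4, 5, 6, 7}  B5 = {0, 4, 7, 8}  B6 = {0, 2, 3, 4}
Tree: B1–B2, B2–B3, B2–B4, B1–B5, B1–B6
The largest bag has 4 vertices, giving width 3; this decomposition certifies tw(G) ≤ 3. Conversely, {0, 1, 4, 5} is a clique of size 4, and the vertices of any clique must share a bag in every tree decomposition; so some bag has ≥ 4 vertices and tw(G) ≥ 3. The upper and lower bounds meet at 3, so that is the treewidth.

3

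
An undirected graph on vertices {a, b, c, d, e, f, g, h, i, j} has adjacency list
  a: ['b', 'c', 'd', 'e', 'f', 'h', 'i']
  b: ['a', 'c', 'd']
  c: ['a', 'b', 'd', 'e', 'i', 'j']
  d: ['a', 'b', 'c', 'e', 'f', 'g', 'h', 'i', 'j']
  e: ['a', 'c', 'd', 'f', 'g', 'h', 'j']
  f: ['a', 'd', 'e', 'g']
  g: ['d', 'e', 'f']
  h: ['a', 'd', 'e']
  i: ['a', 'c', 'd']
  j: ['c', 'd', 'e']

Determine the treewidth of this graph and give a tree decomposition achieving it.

Treewidth 3.
Bags: B1 = {a, d, e, f}  B2 = {d, e, f, g}  B3 = {a, c, d, e}  B4 = {a, d, e, h}  B5 = {a, c, d, i}  B6 = {a, b, c, d}  B7 = {c, d, e, j}
Tree: B1–B2, B1–B3, B1–B4, B3–B5, B3–B6, B3–B7

Every bag has size at most 4, so the width is 4 − 1 = 3 and tw(G) ≤ 3. For the lower bound, the 4 vertices {d, e, f, g} are pairwise adjacent, and any tree decomposition puts a clique entirely inside one bag — forcing width ≥ 3. The upper and lower bounds meet at 3, so that is the treewidth.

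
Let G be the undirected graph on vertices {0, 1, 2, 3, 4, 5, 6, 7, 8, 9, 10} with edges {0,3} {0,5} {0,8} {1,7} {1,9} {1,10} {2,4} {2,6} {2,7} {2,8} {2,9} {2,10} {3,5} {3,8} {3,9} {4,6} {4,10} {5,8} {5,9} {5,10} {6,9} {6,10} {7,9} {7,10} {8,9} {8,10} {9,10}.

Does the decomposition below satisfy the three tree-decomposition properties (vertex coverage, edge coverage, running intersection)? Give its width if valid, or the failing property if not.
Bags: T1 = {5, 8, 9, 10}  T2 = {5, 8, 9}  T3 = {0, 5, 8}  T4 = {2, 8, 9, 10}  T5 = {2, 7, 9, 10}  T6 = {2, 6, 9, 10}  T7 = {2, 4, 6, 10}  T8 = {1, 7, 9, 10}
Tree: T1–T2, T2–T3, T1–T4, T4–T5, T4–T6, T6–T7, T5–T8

A tree decomposition must satisfy three properties: every vertex lies in some bag; for every edge, both endpoints lie together in some bag; and for every vertex, the bags containing it form a connected subtree. Here vertex 3 appears in no bag, so the decomposition is invalid.

No — vertex 3 appears in no bag.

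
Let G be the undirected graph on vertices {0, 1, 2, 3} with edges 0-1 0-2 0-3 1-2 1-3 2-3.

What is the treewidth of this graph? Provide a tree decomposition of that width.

A single bag containing all 4 vertices is trivially a valid decomposition of width 3. For the lower bound, the 4 vertices {0, 1, 2, 3} are pairwise adjacent, and any tree decomposition puts a clique entirely inside one bag — forcing width ≥ 3. Hence tw(G) = 3 exactly.

Treewidth 3.
One optimal decomposition is:
Bags: B1 = {0, 1, 2, 3}
Tree: (single bag)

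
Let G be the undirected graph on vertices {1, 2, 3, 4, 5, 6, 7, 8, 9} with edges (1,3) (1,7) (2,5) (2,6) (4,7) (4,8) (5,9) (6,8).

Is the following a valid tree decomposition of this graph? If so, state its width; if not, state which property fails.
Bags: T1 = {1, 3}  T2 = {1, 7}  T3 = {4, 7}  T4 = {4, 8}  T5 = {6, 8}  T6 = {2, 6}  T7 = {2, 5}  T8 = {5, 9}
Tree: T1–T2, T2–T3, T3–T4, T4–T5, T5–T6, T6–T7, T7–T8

Yes; width 1.

Checking the three conditions: (i) the bags cover all of {1, 2, 3, 4, 5, 6, 7, 8, 9}; (ii) for each edge, some bag contains both endpoints; (iii) the bags containing any fixed vertex form a subtree. All hold, so the decomposition is valid with width 2 − 1 = 1.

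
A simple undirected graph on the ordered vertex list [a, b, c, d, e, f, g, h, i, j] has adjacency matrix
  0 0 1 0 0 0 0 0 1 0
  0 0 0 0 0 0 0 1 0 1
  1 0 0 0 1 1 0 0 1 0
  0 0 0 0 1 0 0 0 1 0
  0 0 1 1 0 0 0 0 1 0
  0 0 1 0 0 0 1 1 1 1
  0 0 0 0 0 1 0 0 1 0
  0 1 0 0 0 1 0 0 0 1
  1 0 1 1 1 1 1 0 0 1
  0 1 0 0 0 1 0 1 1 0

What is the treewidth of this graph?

2

A width-2 tree decomposition is:
Bags: B1 = {f, i, j}  B2 = {c, f, i}  B3 = {c, e, i}  B4 = {f, g, i}  B5 = {f, h, j}  B6 = {b, h, j}  B7 = {d, e, i}  B8 = {a, c, i}
Tree: B1–B2, B2–B3, B2–B4, B1–B5, B5–B6, B3–B7, B2–B8
The largest bag has 3 vertices, giving width 2; this decomposition certifies tw(G) ≤ 2. For the lower bound, the 3 vertices {f, h, j} are pairwise adjacent, and any tree decomposition puts a clique entirely inside one bag — forcing width ≥ 2. Therefore the treewidth is 2.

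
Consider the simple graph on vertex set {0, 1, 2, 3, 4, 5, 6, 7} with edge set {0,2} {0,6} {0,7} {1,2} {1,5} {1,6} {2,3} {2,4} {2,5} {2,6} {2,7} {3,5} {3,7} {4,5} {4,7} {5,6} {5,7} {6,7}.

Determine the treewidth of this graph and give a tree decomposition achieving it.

Treewidth 3.
One optimal decomposition is:
Bags: B1 = {2, 5, 6, 7}  B2 = {2, 4, 5, 7}  B3 = {0, 2, 6, 7}  B4 = {2, 3, 5, 7}  B5 = {1, 2, 5, 6}
Tree: B1–B2, B1–B3, B1–B4, B1–B5

Each bag holds 4 vertices, so the decomposition has width 3, which upper-bounds the treewidth. On the other hand G contains the 4-clique {0, 2, 6, 7}. A clique must lie in a single bag of any decomposition, so no decomposition can have width below 3. The upper and lower bounds meet at 3, so that is the treewidth.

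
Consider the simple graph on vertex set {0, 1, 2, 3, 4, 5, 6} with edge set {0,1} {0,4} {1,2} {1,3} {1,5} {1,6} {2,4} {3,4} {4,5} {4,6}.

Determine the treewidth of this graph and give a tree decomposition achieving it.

Each bag holds 3 vertices, so the decomposition has width 2, which upper-bounds the treewidth. For the lower bound, G contains the cycle 1–2–4–3–1, so G is not a forest; only forests have treewidth ≤ 1, hence tw(G) ≥ 2. Hence tw(G) = 2 exactly.

Treewidth 2.
Bags: B1 = {1, 2, 4}  B2 = {1, 3, 4}  B3 = {1, 4, 6}  B4 = {0, 1, 4}  B5 = {1, 4, 5}
Tree: B1–B2, B2–B3, B3–B4, B4–B5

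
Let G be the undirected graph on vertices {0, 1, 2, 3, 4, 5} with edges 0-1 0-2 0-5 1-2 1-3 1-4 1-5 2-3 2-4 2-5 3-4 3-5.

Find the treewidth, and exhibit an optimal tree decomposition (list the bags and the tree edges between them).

Treewidth 3.
Bags: B1 = {1, 2, 3, 5}  B2 = {1, 2, 3, 4}  B3 = {0, 1, 2, 5}
Tree: B1–B2, B1–B3

Every bag has size at most 4, so the width is 4 − 1 = 3 and tw(G) ≤ 3. For the lower bound, the 4 vertices {0, 1, 2, 5} are pairwise adjacent, and any tree decomposition puts a clique entirely inside one bag — forcing width ≥ 3. Combining the bounds, tw(G) = 3.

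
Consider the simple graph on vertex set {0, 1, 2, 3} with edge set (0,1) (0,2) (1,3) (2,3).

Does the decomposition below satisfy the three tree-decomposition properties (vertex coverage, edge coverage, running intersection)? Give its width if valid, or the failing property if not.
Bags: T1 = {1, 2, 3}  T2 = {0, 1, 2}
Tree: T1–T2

Yes; width 2.

Every vertex of G appears in some bag (union = {0, 1, 2, 3}); every edge is covered by a bag; and for each vertex v the set of bags containing v is connected in the bag tree. The decomposition is therefore valid. The largest bag has 3 vertices, so the width is 2.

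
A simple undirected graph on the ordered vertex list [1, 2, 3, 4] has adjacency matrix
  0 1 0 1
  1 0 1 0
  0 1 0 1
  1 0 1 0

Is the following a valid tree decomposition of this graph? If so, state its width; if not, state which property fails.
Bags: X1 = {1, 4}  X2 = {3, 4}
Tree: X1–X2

A tree decomposition must satisfy three properties: every vertex lies in some bag; for every edge, both endpoints lie together in some bag; and for every vertex, the bags containing it form a connected subtree. Here vertex 2 appears in no bag, so the decomposition is invalid.

No — vertex 2 appears in no bag.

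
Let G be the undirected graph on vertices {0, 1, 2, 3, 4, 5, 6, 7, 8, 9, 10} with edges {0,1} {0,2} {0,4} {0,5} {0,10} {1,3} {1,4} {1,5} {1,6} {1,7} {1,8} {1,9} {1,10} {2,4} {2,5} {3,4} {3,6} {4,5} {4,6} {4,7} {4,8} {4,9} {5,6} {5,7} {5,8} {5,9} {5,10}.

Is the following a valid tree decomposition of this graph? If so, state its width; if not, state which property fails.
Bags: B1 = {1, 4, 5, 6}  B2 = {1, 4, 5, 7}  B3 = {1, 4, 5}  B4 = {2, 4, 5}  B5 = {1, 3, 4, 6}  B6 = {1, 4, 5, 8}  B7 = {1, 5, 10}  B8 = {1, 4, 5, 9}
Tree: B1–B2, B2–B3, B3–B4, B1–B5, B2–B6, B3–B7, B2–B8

No — vertex 0 appears in no bag.

A tree decomposition must satisfy three properties: every vertex lies in some bag; for every edge, both endpoints lie together in some bag; and for every vertex, the bags containing it form a connected subtree. Here vertex 0 appears in no bag, so the decomposition is invalid.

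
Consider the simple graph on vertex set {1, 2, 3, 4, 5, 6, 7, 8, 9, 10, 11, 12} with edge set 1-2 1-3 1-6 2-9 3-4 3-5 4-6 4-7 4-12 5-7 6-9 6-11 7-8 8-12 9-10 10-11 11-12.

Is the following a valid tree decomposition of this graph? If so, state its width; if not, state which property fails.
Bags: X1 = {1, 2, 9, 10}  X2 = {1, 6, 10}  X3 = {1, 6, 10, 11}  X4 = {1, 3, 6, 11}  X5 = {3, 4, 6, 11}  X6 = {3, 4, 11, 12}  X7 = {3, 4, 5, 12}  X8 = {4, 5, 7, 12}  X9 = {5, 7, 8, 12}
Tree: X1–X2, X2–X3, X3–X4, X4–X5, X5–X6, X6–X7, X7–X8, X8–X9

No — edge (9,6) lies in no bag.

A tree decomposition must satisfy three properties: every vertex lies in some bag; for every edge, both endpoints lie together in some bag; and for every vertex, the bags containing it form a connected subtree. Here edge (9,6) lies in no bag, so the decomposition is invalid.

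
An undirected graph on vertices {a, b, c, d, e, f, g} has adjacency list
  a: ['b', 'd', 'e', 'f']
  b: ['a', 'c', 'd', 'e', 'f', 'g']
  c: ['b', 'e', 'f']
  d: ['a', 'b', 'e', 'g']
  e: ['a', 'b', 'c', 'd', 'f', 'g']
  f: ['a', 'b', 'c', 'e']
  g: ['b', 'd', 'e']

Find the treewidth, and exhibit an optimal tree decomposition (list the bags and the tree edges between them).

Each bag holds 4 vertices, so the decomposition has width 3, which upper-bounds the treewidth. On the other hand G contains the 4-clique {b, d, e, g}. A clique must lie in a single bag of any decomposition, so no decomposition can have width below 3. Combining the bounds, tw(G) = 3.

Treewidth 3.
Bags: B1 = {a, b, d, e}  B2 = {a, b, e, f}  B3 = {b, c, e, f}  B4 = {b, d, e, g}
Tree: B1–B2, B2–B3, B1–B4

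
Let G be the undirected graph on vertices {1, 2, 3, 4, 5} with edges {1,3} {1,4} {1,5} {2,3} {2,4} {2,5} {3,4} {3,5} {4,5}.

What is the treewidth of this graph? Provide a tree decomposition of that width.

Each bag holds 4 vertices, so the decomposition has width 3, which upper-bounds the treewidth. For the lower bound, the 4 vertices {1, 3, 4, 5} are pairwise adjacent, and any tree decomposition puts a clique entirely inside one bag — forcing width ≥ 3. Hence tw(G) = 3 exactly.

Treewidth 3.
One such decomposition:
Bags: B1 = {1, 3, 4, 5}  B2 = {2, 3, 4, 5}
Tree: B1–B2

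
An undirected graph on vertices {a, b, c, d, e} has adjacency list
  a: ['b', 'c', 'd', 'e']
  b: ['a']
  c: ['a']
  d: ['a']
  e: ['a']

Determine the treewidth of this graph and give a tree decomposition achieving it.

The largest bag has 2 vertices, giving width 1; this decomposition certifies tw(G) ≤ 1. Any graph with an edge has treewidth ≥ 1, and G has the edge e–a. Hence tw(G) = 1 exactly.

Treewidth 1.
One such decomposition:
Bags: B1 = {a, e}  B2 = {a, b}  B3 = {a, c}  B4 = {a, d}
Tree: B1–B2, B2–B3, B1–B4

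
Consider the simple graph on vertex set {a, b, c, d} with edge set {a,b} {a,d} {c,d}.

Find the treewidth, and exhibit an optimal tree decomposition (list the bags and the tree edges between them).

Treewidth 1.
One such decomposition:
Bags: B1 = {a, b}  B2 = {a, d}  B3 = {c, d}
Tree: B1–B2, B2–B3

The largest bag has 2 vertices, giving width 1; this decomposition certifies tw(G) ≤ 1. Since G has at least one edge (e.g. b–a), it is not an edgeless graph, so tw(G) ≥ 1. Therefore the treewidth is 1.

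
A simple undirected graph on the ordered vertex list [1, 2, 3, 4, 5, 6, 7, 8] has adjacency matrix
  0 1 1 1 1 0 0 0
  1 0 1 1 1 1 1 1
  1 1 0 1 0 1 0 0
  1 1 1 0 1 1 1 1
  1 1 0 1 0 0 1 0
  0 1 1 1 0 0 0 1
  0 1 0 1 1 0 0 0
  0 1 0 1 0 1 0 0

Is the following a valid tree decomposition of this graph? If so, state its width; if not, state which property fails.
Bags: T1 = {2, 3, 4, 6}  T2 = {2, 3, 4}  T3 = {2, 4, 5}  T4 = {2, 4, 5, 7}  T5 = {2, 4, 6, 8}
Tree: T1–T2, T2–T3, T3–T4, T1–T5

A tree decomposition must satisfy three properties: every vertex lies in some bag; for every edge, both endpoints lie together in some bag; and for every vertex, the bags containing it form a connected subtree. Here vertex 1 appears in no bag, so the decomposition is invalid.

No — vertex 1 appears in no bag.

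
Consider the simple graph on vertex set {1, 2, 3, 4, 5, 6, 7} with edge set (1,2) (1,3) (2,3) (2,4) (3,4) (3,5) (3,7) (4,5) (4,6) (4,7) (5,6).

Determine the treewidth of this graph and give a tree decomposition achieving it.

The largest bag has 3 vertices, giving width 2; this decomposition certifies tw(G) ≤ 2. Conversely, {1, 2, 3} is a clique of size 3, and the vertices of any clique must share a bag in every tree decomposition; so some bag has ≥ 3 vertices and tw(G) ≥ 2. Therefore the treewidth is 2.

Treewidth 2.
One such decomposition:
Bags: B1 = {3, 4, 7}  B2 = {2, 3, 4}  B3 = {1, 2, 3}  B4 = {3, 4, 5}  B5 = {4, 5, 6}
Tree: B1–B2, B2–B3, B1–B4, B4–B5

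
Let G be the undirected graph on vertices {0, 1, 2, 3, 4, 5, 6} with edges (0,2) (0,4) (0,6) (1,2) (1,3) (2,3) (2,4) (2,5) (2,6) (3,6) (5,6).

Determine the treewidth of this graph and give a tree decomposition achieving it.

Treewidth 2.
One optimal decomposition is:
Bags: B1 = {2, 5, 6}  B2 = {0, 2, 6}  B3 = {0, 2, 4}  B4 = {2, 3, 6}  B5 = {1, 2, 3}
Tree: B1–B2, B2–B3, B2–B4, B4–B5

Every bag has size at most 3, so the width is 3 − 1 = 2 and tw(G) ≤ 2. Conversely, {1, 2, 3} is a clique of size 3, and the vertices of any clique must share a bag in every tree decomposition; so some bag has ≥ 3 vertices and tw(G) ≥ 2. Hence tw(G) = 2 exactly.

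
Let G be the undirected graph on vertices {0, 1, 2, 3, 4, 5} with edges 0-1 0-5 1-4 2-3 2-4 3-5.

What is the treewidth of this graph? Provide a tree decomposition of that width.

Every bag has size at most 3, so the width is 3 − 1 = 2 and tw(G) ≤ 2. For the lower bound, G contains the cycle 3–5–0–1–4–2–3, so G is not a forest; only forests have treewidth ≤ 1, hence tw(G) ≥ 2. Combining the bounds, tw(G) = 2.

Treewidth 2.
One such decomposition:
Bags: B1 = {0, 3, 5}  B2 = {0, 1, 3}  B3 = {1, 3, 4}  B4 = {2, 3, 4}
Tree: B1–B2, B2–B3, B3–B4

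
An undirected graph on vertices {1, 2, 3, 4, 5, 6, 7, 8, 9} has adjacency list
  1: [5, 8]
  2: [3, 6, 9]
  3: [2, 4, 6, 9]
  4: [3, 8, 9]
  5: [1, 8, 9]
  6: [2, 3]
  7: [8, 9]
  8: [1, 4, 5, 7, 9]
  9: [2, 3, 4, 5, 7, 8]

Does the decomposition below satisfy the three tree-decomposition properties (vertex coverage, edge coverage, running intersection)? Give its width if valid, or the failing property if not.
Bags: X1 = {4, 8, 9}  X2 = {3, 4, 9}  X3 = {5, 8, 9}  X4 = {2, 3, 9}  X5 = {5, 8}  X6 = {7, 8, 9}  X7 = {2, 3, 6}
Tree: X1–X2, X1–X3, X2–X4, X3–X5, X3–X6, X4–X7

No — vertex 1 appears in no bag.

A tree decomposition must satisfy three properties: every vertex lies in some bag; for every edge, both endpoints lie together in some bag; and for every vertex, the bags containing it form a connected subtree. Here vertex 1 appears in no bag, so the decomposition is invalid.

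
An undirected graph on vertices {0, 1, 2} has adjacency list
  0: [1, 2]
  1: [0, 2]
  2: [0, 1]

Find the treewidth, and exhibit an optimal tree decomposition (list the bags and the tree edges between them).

With just one bag of size 3, the width is 3 − 1 = 2, so tw(G) ≤ 2. Conversely, {0, 1, 2} is a clique of size 3, and the vertices of any clique must share a bag in every tree decomposition; so some bag has ≥ 3 vertices and tw(G) ≥ 2. The upper and lower bounds meet at 2, so that is the treewidth.

Treewidth 2.
One such decomposition:
Bags: B1 = {0, 1, 2}
Tree: (single bag)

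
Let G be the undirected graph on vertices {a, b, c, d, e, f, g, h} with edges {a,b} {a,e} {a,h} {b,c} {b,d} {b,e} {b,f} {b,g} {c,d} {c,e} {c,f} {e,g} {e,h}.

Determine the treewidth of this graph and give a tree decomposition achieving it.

The largest bag has 3 vertices, giving width 2; this decomposition certifies tw(G) ≤ 2. For the lower bound, the 3 vertices {a, e, h} are pairwise adjacent, and any tree decomposition puts a clique entirely inside one bag — forcing width ≥ 2. Combining the bounds, tw(G) = 2.

Treewidth 2.
Bags: B1 = {b, c, d}  B2 = {b, c, e}  B3 = {a, b, e}  B4 = {a, e, h}  B5 = {b, c, f}  B6 = {b, e, g}
Tree: B1–B2, B2–B3, B3–B4, B2–B5, B3–B6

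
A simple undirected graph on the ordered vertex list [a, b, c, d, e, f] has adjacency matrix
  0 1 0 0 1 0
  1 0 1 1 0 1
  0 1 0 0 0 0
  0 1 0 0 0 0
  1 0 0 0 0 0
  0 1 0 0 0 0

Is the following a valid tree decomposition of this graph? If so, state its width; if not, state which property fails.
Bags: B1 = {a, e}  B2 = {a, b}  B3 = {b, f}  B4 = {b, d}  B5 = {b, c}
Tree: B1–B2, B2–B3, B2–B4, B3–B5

Every vertex of G appears in some bag (union = {a, b, c, d, e, f}); every edge is covered by a bag; and for each vertex v the set of bags containing v is connected in the bag tree. The decomposition is therefore valid. The largest bag has 2 vertices, so the width is 1.

Yes; width 1.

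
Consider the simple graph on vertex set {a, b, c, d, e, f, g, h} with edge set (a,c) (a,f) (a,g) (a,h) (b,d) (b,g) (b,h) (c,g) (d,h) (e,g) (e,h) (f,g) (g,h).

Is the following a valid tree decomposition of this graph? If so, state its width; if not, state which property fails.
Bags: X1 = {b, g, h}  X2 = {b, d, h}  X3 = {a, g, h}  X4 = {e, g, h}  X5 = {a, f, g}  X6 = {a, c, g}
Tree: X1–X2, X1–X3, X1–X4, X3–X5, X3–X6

Vertex coverage: the bags together contain {a, b, c, d, e, f, g, h}, the full vertex set. Edge coverage: each edge of G has both endpoints in at least one bag. Running intersection: for every vertex, the bags containing it form a connected subtree. All three properties hold, so this is a valid tree decomposition of width max|bag| − 1 = 2, and hence tw(G) ≤ 2.

Yes; width 2.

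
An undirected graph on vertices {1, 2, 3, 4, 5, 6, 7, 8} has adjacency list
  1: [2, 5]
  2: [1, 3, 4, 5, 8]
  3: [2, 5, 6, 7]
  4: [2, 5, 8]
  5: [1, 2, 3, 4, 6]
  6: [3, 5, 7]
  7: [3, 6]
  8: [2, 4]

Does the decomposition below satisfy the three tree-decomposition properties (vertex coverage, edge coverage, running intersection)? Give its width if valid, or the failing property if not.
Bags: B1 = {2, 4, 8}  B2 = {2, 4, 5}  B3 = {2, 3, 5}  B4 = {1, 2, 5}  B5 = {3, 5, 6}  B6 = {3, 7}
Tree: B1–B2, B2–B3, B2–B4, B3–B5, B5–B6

No — edge (6,7) lies in no bag.

A tree decomposition must satisfy three properties: every vertex lies in some bag; for every edge, both endpoints lie together in some bag; and for every vertex, the bags containing it form a connected subtree. Here edge (6,7) lies in no bag, so the decomposition is invalid.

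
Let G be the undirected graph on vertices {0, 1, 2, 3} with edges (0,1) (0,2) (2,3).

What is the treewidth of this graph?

A width-1 tree decomposition is:
Bags: B1 = {0, 2}  B2 = {0, 1}  B3 = {2, 3}
Tree: B1–B2, B1–B3
Every bag has size at most 2, so the width is 2 − 1 = 1 and tw(G) ≤ 1. G has an edge, so its treewidth is at least 1. Combining the bounds, tw(G) = 1.

1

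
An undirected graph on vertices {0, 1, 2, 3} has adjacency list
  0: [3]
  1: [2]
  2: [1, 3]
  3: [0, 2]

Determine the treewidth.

A width-1 tree decomposition is:
Bags: B1 = {0, 3}  B2 = {2, 3}  B3 = {1, 2}
Tree: B1–B2, B2–B3
Each bag holds 2 vertices, so the decomposition has width 1, which upper-bounds the treewidth. Any graph with an edge has treewidth ≥ 1, and G has the edge 0–3. Therefore the treewidth is 1.

1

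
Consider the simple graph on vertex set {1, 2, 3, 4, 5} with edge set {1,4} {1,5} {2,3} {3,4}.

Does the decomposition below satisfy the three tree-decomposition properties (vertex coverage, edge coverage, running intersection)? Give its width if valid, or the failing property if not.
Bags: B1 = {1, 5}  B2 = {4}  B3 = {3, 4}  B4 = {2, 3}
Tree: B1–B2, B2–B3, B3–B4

No — edge (1,4) lies in no bag.

A tree decomposition must satisfy three properties: every vertex lies in some bag; for every edge, both endpoints lie together in some bag; and for every vertex, the bags containing it form a connected subtree. Here edge (1,4) lies in no bag, so the decomposition is invalid.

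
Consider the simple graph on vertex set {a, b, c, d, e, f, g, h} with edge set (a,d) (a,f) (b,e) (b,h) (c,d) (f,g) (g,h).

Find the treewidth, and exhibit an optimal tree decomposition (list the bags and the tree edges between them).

Treewidth 1.
Bags: B1 = {c, d}  B2 = {a, d}  B3 = {a, f}  B4 = {f, g}  B5 = {g, h}  B6 = {b, h}  B7 = {b, e}
Tree: B1–B2, B2–B3, B3–B4, B4–B5, B5–B6, B6–B7

Each bag holds 2 vertices, so the decomposition has width 1, which upper-bounds the treewidth. Any graph with an edge has treewidth ≥ 1, and G has the edge c–d. Therefore the treewidth is 1.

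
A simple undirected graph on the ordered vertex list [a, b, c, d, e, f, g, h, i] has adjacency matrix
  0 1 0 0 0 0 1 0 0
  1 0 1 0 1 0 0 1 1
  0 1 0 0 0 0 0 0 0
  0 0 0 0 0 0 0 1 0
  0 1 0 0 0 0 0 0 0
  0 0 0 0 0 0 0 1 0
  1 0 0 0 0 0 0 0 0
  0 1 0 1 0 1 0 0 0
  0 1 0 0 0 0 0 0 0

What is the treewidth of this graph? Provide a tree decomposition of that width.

Treewidth 1.
One optimal decomposition is:
Bags: B1 = {b, i}  B2 = {b, c}  B3 = {a, b}  B4 = {b, h}  B5 = {a, g}  B6 = {d, h}  B7 = {b, e}  B8 = {f, h}
Tree: B1–B2, B1–B3, B2–B4, B3–B5, B4–B6, B3–B7, B4–B8

Every bag has size at most 2, so the width is 2 − 1 = 1 and tw(G) ≤ 1. Any graph with an edge has treewidth ≥ 1, and G has the edge i–b. The upper and lower bounds meet at 1, so that is the treewidth.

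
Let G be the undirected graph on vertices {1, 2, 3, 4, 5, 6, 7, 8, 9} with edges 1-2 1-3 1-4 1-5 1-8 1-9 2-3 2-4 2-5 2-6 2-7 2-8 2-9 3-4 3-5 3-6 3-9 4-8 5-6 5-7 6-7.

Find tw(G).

A width-3 tree decomposition is:
Bags: B1 = {1, 2, 3, 4}  B2 = {1, 2, 3, 5}  B3 = {2, 3, 5, 6}  B4 = {1, 2, 3, 9}  B5 = {1, 2, 4, 8}  B6 = {2, 5, 6, 7}
Tree: B1–B2, B2–B3, B2–B4, B1–B5, B3–B6
The largest bag has 4 vertices, giving width 3; this decomposition certifies tw(G) ≤ 3. For the lower bound, the 4 vertices {1, 2, 4, 8} are pairwise adjacent, and any tree decomposition puts a clique entirely inside one bag — forcing width ≥ 3. Combining the bounds, tw(G) = 3.

3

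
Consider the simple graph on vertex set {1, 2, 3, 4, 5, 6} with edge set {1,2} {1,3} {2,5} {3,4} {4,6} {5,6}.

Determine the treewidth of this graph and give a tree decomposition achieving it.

Treewidth 2.
One optimal decomposition is:
Bags: B1 = {1, 3, 4}  B2 = {1, 4, 6}  B3 = {1, 5, 6}  B4 = {1, 2, 5}
Tree: B1–B2, B2–B3, B3–B4

Each bag holds 3 vertices, so the decomposition has width 2, which upper-bounds the treewidth. Since 1–3–4–6–5–2–1 is a cycle in G, G is not acyclic. Forests are exactly the graphs of treewidth ≤ 1, so tw(G) ≥ 2. Combining the bounds, tw(G) = 2.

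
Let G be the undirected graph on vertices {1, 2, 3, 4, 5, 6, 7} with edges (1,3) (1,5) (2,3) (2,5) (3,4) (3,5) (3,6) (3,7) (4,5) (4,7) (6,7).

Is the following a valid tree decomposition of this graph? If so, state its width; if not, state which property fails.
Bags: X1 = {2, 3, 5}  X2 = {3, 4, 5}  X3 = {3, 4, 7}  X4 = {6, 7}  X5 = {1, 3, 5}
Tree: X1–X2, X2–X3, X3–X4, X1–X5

No — edge (3,6) lies in no bag.

A tree decomposition must satisfy three properties: every vertex lies in some bag; for every edge, both endpoints lie together in some bag; and for every vertex, the bags containing it form a connected subtree. Here edge (3,6) lies in no bag, so the decomposition is invalid.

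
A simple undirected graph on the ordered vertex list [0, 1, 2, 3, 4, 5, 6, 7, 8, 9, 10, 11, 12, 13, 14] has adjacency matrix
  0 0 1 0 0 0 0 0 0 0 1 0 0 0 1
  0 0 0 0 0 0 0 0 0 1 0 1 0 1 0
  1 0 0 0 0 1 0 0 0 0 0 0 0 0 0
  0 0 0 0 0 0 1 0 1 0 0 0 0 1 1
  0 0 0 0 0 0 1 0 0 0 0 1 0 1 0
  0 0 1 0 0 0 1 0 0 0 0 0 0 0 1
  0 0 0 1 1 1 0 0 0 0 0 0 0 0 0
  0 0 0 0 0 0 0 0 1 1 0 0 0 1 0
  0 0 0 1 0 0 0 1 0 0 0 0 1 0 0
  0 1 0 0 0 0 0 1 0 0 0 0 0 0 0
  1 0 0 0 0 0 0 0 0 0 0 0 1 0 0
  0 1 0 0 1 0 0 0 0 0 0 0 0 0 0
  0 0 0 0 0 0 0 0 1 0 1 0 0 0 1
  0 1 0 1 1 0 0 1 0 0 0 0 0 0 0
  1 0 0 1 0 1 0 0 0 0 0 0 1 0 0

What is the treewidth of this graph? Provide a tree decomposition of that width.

Every bag has size at most 4, so the width is 4 − 1 = 3 and tw(G) ≤ 3. For the lower bound: the 4 vertex sets {0,2,10}, {5}, {14}, {3,6,8,12} are disjoint, each induces a connected subgraph, and every pair is joined by at least one edge of G. Contracting each set to a single vertex therefore yields K_{4} as a minor, and since treewidth is minor-monotone, tw(G) ≥ tw(K_{4}) = 3. Hence tw(G) = 3 exactly.

Treewidth 3.
Bags: B1 = {0, 2, 5, 10}  B2 = {0, 5, 10, 14}  B3 = {5, 10, 12, 14}  B4 = {5, 6, 12, 14}  B5 = {3, 6, 12, 14}  B6 = {3, 6, 8, 12}  B7 = {3, 4, 6, 8}  B8 = {3, 4, 8, 13}  B9 = {4, 7, 8, 13}  B10 = {4, 7, 11, 13}  B11 = {1, 7, 11, 13}  B12 = {1, 7, 9, 11}
Tree: B1–B2, B2–B3, B3–B4, B4–B5, B5–B6, B6–B7, B7–B8, B8–B9, B9–B10, B10–B11, B11–B12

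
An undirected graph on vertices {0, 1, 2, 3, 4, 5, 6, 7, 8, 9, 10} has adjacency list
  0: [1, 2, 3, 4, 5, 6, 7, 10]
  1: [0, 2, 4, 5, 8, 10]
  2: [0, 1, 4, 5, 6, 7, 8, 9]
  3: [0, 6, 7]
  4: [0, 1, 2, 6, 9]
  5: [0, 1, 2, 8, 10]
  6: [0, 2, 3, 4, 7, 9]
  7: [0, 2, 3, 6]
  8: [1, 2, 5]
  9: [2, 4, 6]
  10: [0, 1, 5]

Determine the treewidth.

A width-3 tree decomposition is:
Bags: B1 = {0, 1, 2, 4}  B2 = {0, 1, 2, 5}  B3 = {0, 2, 4, 6}  B4 = {1, 2, 5, 8}  B5 = {2, 4, 6, 9}  B6 = {0, 2, 6, 7}  B7 = {0, 3, 6, 7}  B8 = {0, 1, 5, 10}
Tree: B1–B2, B1–B3, B2–B4, B3–B5, B3–B6, B6–B7, B2–B8
Every bag has size at most 4, so the width is 4 − 1 = 3 and tw(G) ≤ 3. Conversely, {0, 1, 5, 10} is a clique of size 4, and the vertices of any clique must share a bag in every tree decomposition; so some bag has ≥ 4 vertices and tw(G) ≥ 3. Therefore the treewidth is 3.

3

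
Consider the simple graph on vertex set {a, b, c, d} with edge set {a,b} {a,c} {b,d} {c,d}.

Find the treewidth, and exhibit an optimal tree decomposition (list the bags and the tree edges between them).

Treewidth 2.
One such decomposition:
Bags: B1 = {a, b, d}  B2 = {a, c, d}
Tree: B1–B2

The largest bag has 3 vertices, giving width 2; this decomposition certifies tw(G) ≤ 2. The edges a–b–d–c–a form a cycle, so G is not a tree and its treewidth is at least 2. Combining the bounds, tw(G) = 2.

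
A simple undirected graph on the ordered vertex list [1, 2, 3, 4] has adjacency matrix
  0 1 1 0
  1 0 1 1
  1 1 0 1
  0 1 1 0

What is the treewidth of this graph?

A width-2 tree decomposition is:
Bags: B1 = {2, 3, 4}  B2 = {1, 2, 3}
Tree: B1–B2
The largest bag has 3 vertices, giving width 2; this decomposition certifies tw(G) ≤ 2. Conversely, {1, 2, 3} is a clique of size 3, and the vertices of any clique must share a bag in every tree decomposition; so some bag has ≥ 3 vertices and tw(G) ≥ 2. Therefore the treewidth is 2.

2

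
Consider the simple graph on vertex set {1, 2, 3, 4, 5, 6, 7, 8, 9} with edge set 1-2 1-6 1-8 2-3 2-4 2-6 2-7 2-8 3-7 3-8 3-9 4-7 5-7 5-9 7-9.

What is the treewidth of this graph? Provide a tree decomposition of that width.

Treewidth 2.
One such decomposition:
Bags: B1 = {1, 2, 8}  B2 = {2, 3, 8}  B3 = {2, 3, 7}  B4 = {1, 2, 6}  B5 = {2, 4, 7}  B6 = {3, 7, 9}  B7 = {5, 7, 9}
Tree: B1–B2, B2–B3, B1–B4, B3–B5, B3–B6, B6–B7

Every bag has size at most 3, so the width is 3 − 1 = 2 and tw(G) ≤ 2. For the lower bound, the 3 vertices {3, 7, 9} are pairwise adjacent, and any tree decomposition puts a clique entirely inside one bag — forcing width ≥ 2. The upper and lower bounds meet at 2, so that is the treewidth.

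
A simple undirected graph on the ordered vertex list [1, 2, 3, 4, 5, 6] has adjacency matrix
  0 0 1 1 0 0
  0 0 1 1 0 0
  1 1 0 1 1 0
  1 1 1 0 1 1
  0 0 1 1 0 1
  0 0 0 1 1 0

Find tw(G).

2

A width-2 tree decomposition is:
Bags: B1 = {2, 3, 4}  B2 = {3, 4, 5}  B3 = {4, 5, 6}  B4 = {1, 3, 4}
Tree: B1–B2, B2–B3, B1–B4
The largest bag has 3 vertices, giving width 2; this decomposition certifies tw(G) ≤ 2. On the other hand G contains the 3-clique {1, 3, 4}. A clique must lie in a single bag of any decomposition, so no decomposition can have width below 2. The upper and lower bounds meet at 2, so that is the treewidth.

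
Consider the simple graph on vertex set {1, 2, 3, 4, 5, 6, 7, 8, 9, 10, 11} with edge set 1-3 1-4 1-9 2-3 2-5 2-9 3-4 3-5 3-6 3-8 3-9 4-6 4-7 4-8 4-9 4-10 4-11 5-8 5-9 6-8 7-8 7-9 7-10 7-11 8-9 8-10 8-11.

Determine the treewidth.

A width-3 tree decomposition is:
Bags: B1 = {3, 4, 8, 9}  B2 = {4, 7, 8, 9}  B3 = {3, 5, 8, 9}  B4 = {3, 4, 6, 8}  B5 = {1, 3, 4, 9}  B6 = {4, 7, 8, 10}  B7 = {4, 7, 8, 11}  B8 = {2, 3, 5, 9}
Tree: B1–B2, B1–B3, B1–B4, B1–B5, B2–B6, B2–B7, B3–B8
The largest bag has 4 vertices, giving width 3; this decomposition certifies tw(G) ≤ 3. Conversely, {2, 3, 5, 9} is a clique of size 4, and the vertices of any clique must share a bag in every tree decomposition; so some bag has ≥ 4 vertices and tw(G) ≥ 3. Hence tw(G) = 3 exactly.

3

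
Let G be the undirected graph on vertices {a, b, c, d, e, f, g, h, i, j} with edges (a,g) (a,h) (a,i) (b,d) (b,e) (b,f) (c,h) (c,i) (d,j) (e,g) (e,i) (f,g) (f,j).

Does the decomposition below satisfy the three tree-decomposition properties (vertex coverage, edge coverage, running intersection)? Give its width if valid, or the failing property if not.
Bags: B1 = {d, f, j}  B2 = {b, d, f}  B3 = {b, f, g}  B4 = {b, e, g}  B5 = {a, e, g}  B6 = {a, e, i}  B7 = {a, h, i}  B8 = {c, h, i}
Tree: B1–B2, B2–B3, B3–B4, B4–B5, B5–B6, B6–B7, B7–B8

Yes; width 2.

Every vertex of G appears in some bag (union = {a, b, c, d, e, f, g, h, i, j}); every edge is covered by a bag; and for each vertex v the set of bags containing v is connected in the bag tree. The decomposition is therefore valid. The largest bag has 3 vertices, so the width is 2.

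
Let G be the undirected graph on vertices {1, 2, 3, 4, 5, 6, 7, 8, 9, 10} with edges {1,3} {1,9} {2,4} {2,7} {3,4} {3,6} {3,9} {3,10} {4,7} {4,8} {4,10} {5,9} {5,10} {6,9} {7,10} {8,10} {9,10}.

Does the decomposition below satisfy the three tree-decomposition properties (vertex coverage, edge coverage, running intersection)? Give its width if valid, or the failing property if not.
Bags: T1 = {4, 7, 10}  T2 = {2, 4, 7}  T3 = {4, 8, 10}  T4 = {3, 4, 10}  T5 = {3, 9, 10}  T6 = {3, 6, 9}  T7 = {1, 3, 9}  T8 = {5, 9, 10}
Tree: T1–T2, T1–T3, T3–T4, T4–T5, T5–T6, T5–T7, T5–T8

Vertex coverage: the bags together contain {1, 2, 3, 4, 5, 6, 7, 8, 9, 10}, the full vertex set. Edge coverage: each edge of G has both endpoints in at least one bag. Running intersection: for every vertex, the bags containing it form a connected subtree. All three properties hold, so this is a valid tree decomposition of width max|bag| − 1 = 2, and hence tw(G) ≤ 2.

Yes; width 2.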